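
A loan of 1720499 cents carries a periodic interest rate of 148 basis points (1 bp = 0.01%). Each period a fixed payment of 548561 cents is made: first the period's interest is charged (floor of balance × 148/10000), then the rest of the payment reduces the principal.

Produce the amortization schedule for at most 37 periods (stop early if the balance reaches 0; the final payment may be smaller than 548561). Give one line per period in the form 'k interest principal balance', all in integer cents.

1 25463 523098 1197401
2 17721 530840 666561
3 9865 538696 127865
4 1892 127865 0

1. interest=⌊1720499·148/10000⌋=25463; principal=548561-25463=523098; balance=1720499-523098=1197401
2. interest=⌊1197401·148/10000⌋=17721; principal=548561-17721=530840; balance=1197401-530840=666561
3. interest=⌊666561·148/10000⌋=9865; principal=548561-9865=538696; balance=666561-538696=127865
4. interest=⌊127865·148/10000⌋=1892; principal=min(548561-1892,127865)=127865; balance=127865-127865=0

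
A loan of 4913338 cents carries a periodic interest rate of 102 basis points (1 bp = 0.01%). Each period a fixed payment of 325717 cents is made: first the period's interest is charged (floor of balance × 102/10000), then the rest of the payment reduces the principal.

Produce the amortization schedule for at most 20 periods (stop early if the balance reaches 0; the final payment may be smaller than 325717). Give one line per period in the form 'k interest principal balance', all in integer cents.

1. interest=⌊4913338·102/10000⌋=50116; principal=325717-50116=275601; balance=4913338-275601=4637737
2. interest=⌊4637737·102/10000⌋=47304; principal=325717-47304=278413; balance=4637737-278413=4359324
3. interest=⌊4359324·102/10000⌋=44465; principal=325717-44465=281252; balance=4359324-281252=4078072
4. interest=⌊4078072·102/10000⌋=41596; principal=325717-41596=284121; balance=4078072-284121=3793951
5. interest=⌊3793951·102/10000⌋=38698; principal=325717-38698=287019; balance=3793951-287019=3506932
6. interest=⌊3506932·102/10000⌋=35770; principal=325717-35770=289947; balance=3506932-289947=3216985
7. interest=⌊3216985·102/10000⌋=32813; principal=325717-32813=292904; balance=3216985-292904=2924081
8. interest=⌊2924081·102/10000⌋=29825; principal=325717-29825=295892; balance=2924081-295892=2628189
9. interest=⌊2628189·102/10000⌋=26807; principal=325717-26807=298910; balance=2628189-298910=2329279
10. interest=⌊2329279·102/10000⌋=23758; principal=325717-23758=301959; balance=2329279-301959=2027320
11. interest=⌊2027320·102/10000⌋=20678; principal=325717-20678=305039; balance=2027320-305039=1722281
12. interest=⌊1722281·102/10000⌋=17567; principal=325717-17567=308150; balance=1722281-308150=1414131
13. interest=⌊1414131·102/10000⌋=14424; principal=325717-14424=311293; balance=1414131-311293=1102838
14. interest=⌊1102838·102/10000⌋=11248; principal=325717-11248=314469; balance=1102838-314469=788369
15. interest=⌊788369·102/10000⌋=8041; principal=325717-8041=317676; balance=788369-317676=470693
16. interest=⌊470693·102/10000⌋=4801; principal=325717-4801=320916; balance=470693-320916=149777
17. interest=⌊149777·102/10000⌋=1527; principal=min(325717-1527,149777)=149777; balance=149777-149777=0

1 50116 275601 4637737
2 47304 278413 4359324
3 44465 281252 4078072
4 41596 284121 3793951
5 38698 287019 3506932
6 35770 289947 3216985
7 32813 292904 2924081
8 29825 295892 2628189
9 26807 298910 2329279
10 23758 301959 2027320
11 20678 305039 1722281
12 17567 308150 1414131
13 14424 311293 1102838
14 11248 314469 788369
15 8041 317676 470693
16 4801 320916 149777
17 1527 149777 0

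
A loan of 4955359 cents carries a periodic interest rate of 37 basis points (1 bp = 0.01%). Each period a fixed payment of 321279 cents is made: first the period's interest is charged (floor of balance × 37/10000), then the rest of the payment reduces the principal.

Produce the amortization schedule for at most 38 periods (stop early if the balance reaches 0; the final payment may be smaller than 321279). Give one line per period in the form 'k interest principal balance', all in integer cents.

1 18334 302945 4652414
2 17213 304066 4348348
3 16088 305191 4043157
4 14959 306320 3736837
5 13826 307453 3429384
6 12688 308591 3120793
7 11546 309733 2811060
8 10400 310879 2500181
9 9250 312029 2188152
10 8096 313183 1874969
11 6937 314342 1560627
12 5774 315505 1245122
13 4606 316673 928449
14 3435 317844 610605
15 2259 319020 291585
16 1078 291585 0

1. interest=⌊4955359·37/10000⌋=18334; principal=321279-18334=302945; balance=4955359-302945=4652414
2. interest=⌊4652414·37/10000⌋=17213; principal=321279-17213=304066; balance=4652414-304066=4348348
3. interest=⌊4348348·37/10000⌋=16088; principal=321279-16088=305191; balance=4348348-305191=4043157
4. interest=⌊4043157·37/10000⌋=14959; principal=321279-14959=306320; balance=4043157-306320=3736837
5. interest=⌊3736837·37/10000⌋=13826; principal=321279-13826=307453; balance=3736837-307453=3429384
6. interest=⌊3429384·37/10000⌋=12688; principal=321279-12688=308591; balance=3429384-308591=3120793
7. interest=⌊3120793·37/10000⌋=11546; principal=321279-11546=309733; balance=3120793-309733=2811060
8. interest=⌊2811060·37/10000⌋=10400; principal=321279-10400=310879; balance=2811060-310879=2500181
9. interest=⌊2500181·37/10000⌋=9250; principal=321279-9250=312029; balance=2500181-312029=2188152
10. interest=⌊2188152·37/10000⌋=8096; principal=321279-8096=313183; balance=2188152-313183=1874969
11. interest=⌊1874969·37/10000⌋=6937; principal=321279-6937=314342; balance=1874969-314342=1560627
12. interest=⌊1560627·37/10000⌋=5774; principal=321279-5774=315505; balance=1560627-315505=1245122
13. interest=⌊1245122·37/10000⌋=4606; principal=321279-4606=316673; balance=1245122-316673=928449
14. interest=⌊928449·37/10000⌋=3435; principal=321279-3435=317844; balance=928449-317844=610605
15. interest=⌊610605·37/10000⌋=2259; principal=321279-2259=319020; balance=610605-319020=291585
16. interest=⌊291585·37/10000⌋=1078; principal=min(321279-1078,291585)=291585; balance=291585-291585=0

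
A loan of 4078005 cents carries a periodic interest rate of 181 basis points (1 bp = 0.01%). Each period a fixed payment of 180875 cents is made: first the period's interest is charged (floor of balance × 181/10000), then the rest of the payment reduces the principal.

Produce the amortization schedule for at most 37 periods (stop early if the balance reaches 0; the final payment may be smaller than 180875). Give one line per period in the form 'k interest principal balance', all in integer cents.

1. interest=⌊4078005·181/10000⌋=73811; principal=180875-73811=107064; balance=4078005-107064=3970941
2. interest=⌊3970941·181/10000⌋=71874; principal=180875-71874=109001; balance=3970941-109001=3861940
3. interest=⌊3861940·181/10000⌋=69901; principal=180875-69901=110974; balance=3861940-110974=3750966
4. interest=⌊3750966·181/10000⌋=67892; principal=180875-67892=112983; balance=3750966-112983=3637983
5. interest=⌊3637983·181/10000⌋=65847; principal=180875-65847=115028; balance=3637983-115028=3522955
6. interest=⌊3522955·181/10000⌋=63765; principal=180875-63765=117110; balance=3522955-117110=3405845
7. interest=⌊3405845·181/10000⌋=61645; principal=180875-61645=119230; balance=3405845-119230=3286615
8. interest=⌊3286615·181/10000⌋=59487; principal=180875-59487=121388; balance=3286615-121388=3165227
9. interest=⌊3165227·181/10000⌋=57290; principal=180875-57290=123585; balance=3165227-123585=3041642
10. interest=⌊3041642·181/10000⌋=55053; principal=180875-55053=125822; balance=3041642-125822=2915820
11. interest=⌊2915820·181/10000⌋=52776; principal=180875-52776=128099; balance=2915820-128099=2787721
12. interest=⌊2787721·181/10000⌋=50457; principal=180875-50457=130418; balance=2787721-130418=2657303
13. interest=⌊2657303·181/10000⌋=48097; principal=180875-48097=132778; balance=2657303-132778=2524525
14. interest=⌊2524525·181/10000⌋=45693; principal=180875-45693=135182; balance=2524525-135182=2389343
15. interest=⌊2389343·181/10000⌋=43247; principal=180875-43247=137628; balance=2389343-137628=2251715
16. interest=⌊2251715·181/10000⌋=40756; principal=180875-40756=140119; balance=2251715-140119=2111596
17. interest=⌊2111596·181/10000⌋=38219; principal=180875-38219=142656; balance=2111596-142656=1968940
18. interest=⌊1968940·181/10000⌋=35637; principal=180875-35637=145238; balance=1968940-145238=1823702
19. interest=⌊1823702·181/10000⌋=33009; principal=180875-33009=147866; balance=1823702-147866=1675836
20. interest=⌊1675836·181/10000⌋=30332; principal=180875-30332=150543; balance=1675836-150543=1525293
21. interest=⌊1525293·181/10000⌋=27607; principal=180875-27607=153268; balance=1525293-153268=1372025
22. interest=⌊1372025·181/10000⌋=24833; principal=180875-24833=156042; balance=1372025-156042=1215983
23. interest=⌊1215983·181/10000⌋=22009; principal=180875-22009=158866; balance=1215983-158866=1057117
24. interest=⌊1057117·181/10000⌋=19133; principal=180875-19133=161742; balance=1057117-161742=895375
25. interest=⌊895375·181/10000⌋=16206; principal=180875-16206=164669; balance=895375-164669=730706
26. interest=⌊730706·181/10000⌋=13225; principal=180875-13225=167650; balance=730706-167650=563056
27. interest=⌊563056·181/10000⌋=10191; principal=180875-10191=170684; balance=563056-170684=392372
28. interest=⌊392372·181/10000⌋=7101; principal=180875-7101=173774; balance=392372-173774=218598
29. interest=⌊218598·181/10000⌋=3956; principal=180875-3956=176919; balance=218598-176919=41679
30. interest=⌊41679·181/10000⌋=754; principal=min(180875-754,41679)=41679; balance=41679-41679=0

1 73811 107064 3970941
2 71874 109001 3861940
3 69901 110974 3750966
4 67892 112983 3637983
5 65847 115028 3522955
6 63765 117110 3405845
7 61645 119230 3286615
8 59487 121388 3165227
9 57290 123585 3041642
10 55053 125822 2915820
11 52776 128099 2787721
12 50457 130418 2657303
13 48097 132778 2524525
14 45693 135182 2389343
15 43247 137628 2251715
16 40756 140119 2111596
17 38219 142656 1968940
18 35637 145238 1823702
19 33009 147866 1675836
20 30332 150543 1525293
21 27607 153268 1372025
22 24833 156042 1215983
23 22009 158866 1057117
24 19133 161742 895375
25 16206 164669 730706
26 13225 167650 563056
27 10191 170684 392372
28 7101 173774 218598
29 3956 176919 41679
30 754 41679 0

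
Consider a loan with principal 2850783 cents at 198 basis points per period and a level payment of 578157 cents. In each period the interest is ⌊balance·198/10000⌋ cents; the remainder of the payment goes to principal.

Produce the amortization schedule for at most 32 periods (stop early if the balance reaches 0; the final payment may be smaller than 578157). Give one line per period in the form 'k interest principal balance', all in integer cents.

1 56445 521712 2329071
2 46115 532042 1797029
3 35581 542576 1254453
4 24838 553319 701134
5 13882 564275 136859
6 2709 136859 0

1. interest=⌊2850783·198/10000⌋=56445; principal=578157-56445=521712; balance=2850783-521712=2329071
2. interest=⌊2329071·198/10000⌋=46115; principal=578157-46115=532042; balance=2329071-532042=1797029
3. interest=⌊1797029·198/10000⌋=35581; principal=578157-35581=542576; balance=1797029-542576=1254453
4. interest=⌊1254453·198/10000⌋=24838; principal=578157-24838=553319; balance=1254453-553319=701134
5. interest=⌊701134·198/10000⌋=13882; principal=578157-13882=564275; balance=701134-564275=136859
6. interest=⌊136859·198/10000⌋=2709; principal=min(578157-2709,136859)=136859; balance=136859-136859=0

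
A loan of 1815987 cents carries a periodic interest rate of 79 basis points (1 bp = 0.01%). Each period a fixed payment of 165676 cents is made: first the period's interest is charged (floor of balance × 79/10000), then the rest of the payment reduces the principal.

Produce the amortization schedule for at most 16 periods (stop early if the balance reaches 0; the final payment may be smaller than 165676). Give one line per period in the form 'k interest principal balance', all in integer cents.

1. interest=⌊1815987·79/10000⌋=14346; principal=165676-14346=151330; balance=1815987-151330=1664657
2. interest=⌊1664657·79/10000⌋=13150; principal=165676-13150=152526; balance=1664657-152526=1512131
3. interest=⌊1512131·79/10000⌋=11945; principal=165676-11945=153731; balance=1512131-153731=1358400
4. interest=⌊1358400·79/10000⌋=10731; principal=165676-10731=154945; balance=1358400-154945=1203455
5. interest=⌊1203455·79/10000⌋=9507; principal=165676-9507=156169; balance=1203455-156169=1047286
6. interest=⌊1047286·79/10000⌋=8273; principal=165676-8273=157403; balance=1047286-157403=889883
7. interest=⌊889883·79/10000⌋=7030; principal=165676-7030=158646; balance=889883-158646=731237
8. interest=⌊731237·79/10000⌋=5776; principal=165676-5776=159900; balance=731237-159900=571337
9. interest=⌊571337·79/10000⌋=4513; principal=165676-4513=161163; balance=571337-161163=410174
10. interest=⌊410174·79/10000⌋=3240; principal=165676-3240=162436; balance=410174-162436=247738
11. interest=⌊247738·79/10000⌋=1957; principal=165676-1957=163719; balance=247738-163719=84019
12. interest=⌊84019·79/10000⌋=663; principal=min(165676-663,84019)=84019; balance=84019-84019=0

1 14346 151330 1664657
2 13150 152526 1512131
3 11945 153731 1358400
4 10731 154945 1203455
5 9507 156169 1047286
6 8273 157403 889883
7 7030 158646 731237
8 5776 159900 571337
9 4513 161163 410174
10 3240 162436 247738
11 1957 163719 84019
12 663 84019 0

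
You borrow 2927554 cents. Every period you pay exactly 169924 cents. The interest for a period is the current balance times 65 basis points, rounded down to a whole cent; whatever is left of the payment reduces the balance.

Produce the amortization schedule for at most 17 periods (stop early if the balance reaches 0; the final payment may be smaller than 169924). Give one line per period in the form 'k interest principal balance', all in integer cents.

1. interest=⌊2927554·65/10000⌋=19029; principal=169924-19029=150895; balance=2927554-150895=2776659
2. interest=⌊2776659·65/10000⌋=18048; principal=169924-18048=151876; balance=2776659-151876=2624783
3. interest=⌊2624783·65/10000⌋=17061; principal=169924-17061=152863; balance=2624783-152863=2471920
4. interest=⌊2471920·65/10000⌋=16067; principal=169924-16067=153857; balance=2471920-153857=2318063
5. interest=⌊2318063·65/10000⌋=15067; principal=169924-15067=154857; balance=2318063-154857=2163206
6. interest=⌊2163206·65/10000⌋=14060; principal=169924-14060=155864; balance=2163206-155864=2007342
7. interest=⌊2007342·65/10000⌋=13047; principal=169924-13047=156877; balance=2007342-156877=1850465
8. interest=⌊1850465·65/10000⌋=12028; principal=169924-12028=157896; balance=1850465-157896=1692569
9. interest=⌊1692569·65/10000⌋=11001; principal=169924-11001=158923; balance=1692569-158923=1533646
10. interest=⌊1533646·65/10000⌋=9968; principal=169924-9968=159956; balance=1533646-159956=1373690
11. interest=⌊1373690·65/10000⌋=8928; principal=169924-8928=160996; balance=1373690-160996=1212694
12. interest=⌊1212694·65/10000⌋=7882; principal=169924-7882=162042; balance=1212694-162042=1050652
13. interest=⌊1050652·65/10000⌋=6829; principal=169924-6829=163095; balance=1050652-163095=887557
14. interest=⌊887557·65/10000⌋=5769; principal=169924-5769=164155; balance=887557-164155=723402
15. interest=⌊723402·65/10000⌋=4702; principal=169924-4702=165222; balance=723402-165222=558180
16. interest=⌊558180·65/10000⌋=3628; principal=169924-3628=166296; balance=558180-166296=391884
17. interest=⌊391884·65/10000⌋=2547; principal=169924-2547=167377; balance=391884-167377=224507

1 19029 150895 2776659
2 18048 151876 2624783
3 17061 152863 2471920
4 16067 153857 2318063
5 15067 154857 2163206
6 14060 155864 2007342
7 13047 156877 1850465
8 12028 157896 1692569
9 11001 158923 1533646
10 9968 159956 1373690
11 8928 160996 1212694
12 7882 162042 1050652
13 6829 163095 887557
14 5769 164155 723402
15 4702 165222 558180
16 3628 166296 391884
17 2547 167377 224507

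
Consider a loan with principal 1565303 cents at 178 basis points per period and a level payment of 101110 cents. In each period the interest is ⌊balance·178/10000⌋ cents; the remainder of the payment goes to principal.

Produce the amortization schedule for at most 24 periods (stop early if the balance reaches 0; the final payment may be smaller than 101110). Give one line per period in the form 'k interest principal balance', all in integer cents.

1 27862 73248 1492055
2 26558 74552 1417503
3 25231 75879 1341624
4 23880 77230 1264394
5 22506 78604 1185790
6 21107 80003 1105787
7 19683 81427 1024360
8 18233 82877 941483
9 16758 84352 857131
10 15256 85854 771277
11 13728 87382 683895
12 12173 88937 594958
13 10590 90520 504438
14 8978 92132 412306
15 7339 93771 318535
16 5669 95441 223094
17 3971 97139 125955
18 2241 98869 27086
19 482 27086 0

1. interest=⌊1565303·178/10000⌋=27862; principal=101110-27862=73248; balance=1565303-73248=1492055
2. interest=⌊1492055·178/10000⌋=26558; principal=101110-26558=74552; balance=1492055-74552=1417503
3. interest=⌊1417503·178/10000⌋=25231; principal=101110-25231=75879; balance=1417503-75879=1341624
4. interest=⌊1341624·178/10000⌋=23880; principal=101110-23880=77230; balance=1341624-77230=1264394
5. interest=⌊1264394·178/10000⌋=22506; principal=101110-22506=78604; balance=1264394-78604=1185790
6. interest=⌊1185790·178/10000⌋=21107; principal=101110-21107=80003; balance=1185790-80003=1105787
7. interest=⌊1105787·178/10000⌋=19683; principal=101110-19683=81427; balance=1105787-81427=1024360
8. interest=⌊1024360·178/10000⌋=18233; principal=101110-18233=82877; balance=1024360-82877=941483
9. interest=⌊941483·178/10000⌋=16758; principal=101110-16758=84352; balance=941483-84352=857131
10. interest=⌊857131·178/10000⌋=15256; principal=101110-15256=85854; balance=857131-85854=771277
11. interest=⌊771277·178/10000⌋=13728; principal=101110-13728=87382; balance=771277-87382=683895
12. interest=⌊683895·178/10000⌋=12173; principal=101110-12173=88937; balance=683895-88937=594958
13. interest=⌊594958·178/10000⌋=10590; principal=101110-10590=90520; balance=594958-90520=504438
14. interest=⌊504438·178/10000⌋=8978; principal=101110-8978=92132; balance=504438-92132=412306
15. interest=⌊412306·178/10000⌋=7339; principal=101110-7339=93771; balance=412306-93771=318535
16. interest=⌊318535·178/10000⌋=5669; principal=101110-5669=95441; balance=318535-95441=223094
17. interest=⌊223094·178/10000⌋=3971; principal=101110-3971=97139; balance=223094-97139=125955
18. interest=⌊125955·178/10000⌋=2241; principal=101110-2241=98869; balance=125955-98869=27086
19. interest=⌊27086·178/10000⌋=482; principal=min(101110-482,27086)=27086; balance=27086-27086=0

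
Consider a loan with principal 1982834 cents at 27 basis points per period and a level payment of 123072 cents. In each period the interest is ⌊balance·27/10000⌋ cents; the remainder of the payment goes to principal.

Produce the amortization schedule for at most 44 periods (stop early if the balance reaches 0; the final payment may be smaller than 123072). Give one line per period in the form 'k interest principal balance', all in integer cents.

1 5353 117719 1865115
2 5035 118037 1747078
3 4717 118355 1628723
4 4397 118675 1510048
5 4077 118995 1391053
6 3755 119317 1271736
7 3433 119639 1152097
8 3110 119962 1032135
9 2786 120286 911849
10 2461 120611 791238
11 2136 120936 670302
12 1809 121263 549039
13 1482 121590 427449
14 1154 121918 305531
15 824 122248 183283
16 494 122578 60705
17 163 60705 0

1. interest=⌊1982834·27/10000⌋=5353; principal=123072-5353=117719; balance=1982834-117719=1865115
2. interest=⌊1865115·27/10000⌋=5035; principal=123072-5035=118037; balance=1865115-118037=1747078
3. interest=⌊1747078·27/10000⌋=4717; principal=123072-4717=118355; balance=1747078-118355=1628723
4. interest=⌊1628723·27/10000⌋=4397; principal=123072-4397=118675; balance=1628723-118675=1510048
5. interest=⌊1510048·27/10000⌋=4077; principal=123072-4077=118995; balance=1510048-118995=1391053
6. interest=⌊1391053·27/10000⌋=3755; principal=123072-3755=119317; balance=1391053-119317=1271736
7. interest=⌊1271736·27/10000⌋=3433; principal=123072-3433=119639; balance=1271736-119639=1152097
8. interest=⌊1152097·27/10000⌋=3110; principal=123072-3110=119962; balance=1152097-119962=1032135
9. interest=⌊1032135·27/10000⌋=2786; principal=123072-2786=120286; balance=1032135-120286=911849
10. interest=⌊911849·27/10000⌋=2461; principal=123072-2461=120611; balance=911849-120611=791238
11. interest=⌊791238·27/10000⌋=2136; principal=123072-2136=120936; balance=791238-120936=670302
12. interest=⌊670302·27/10000⌋=1809; principal=123072-1809=121263; balance=670302-121263=549039
13. interest=⌊549039·27/10000⌋=1482; principal=123072-1482=121590; balance=549039-121590=427449
14. interest=⌊427449·27/10000⌋=1154; principal=123072-1154=121918; balance=427449-121918=305531
15. interest=⌊305531·27/10000⌋=824; principal=123072-824=122248; balance=305531-122248=183283
16. interest=⌊183283·27/10000⌋=494; principal=123072-494=122578; balance=183283-122578=60705
17. interest=⌊60705·27/10000⌋=163; principal=min(123072-163,60705)=60705; balance=60705-60705=0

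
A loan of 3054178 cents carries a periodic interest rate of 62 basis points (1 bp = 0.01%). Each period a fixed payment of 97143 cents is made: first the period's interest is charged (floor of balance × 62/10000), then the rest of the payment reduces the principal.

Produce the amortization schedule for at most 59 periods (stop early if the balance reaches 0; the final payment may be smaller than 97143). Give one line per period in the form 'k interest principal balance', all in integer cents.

1. interest=⌊3054178·62/10000⌋=18935; principal=97143-18935=78208; balance=3054178-78208=2975970
2. interest=⌊2975970·62/10000⌋=18451; principal=97143-18451=78692; balance=2975970-78692=2897278
3. interest=⌊2897278·62/10000⌋=17963; principal=97143-17963=79180; balance=2897278-79180=2818098
4. interest=⌊2818098·62/10000⌋=17472; principal=97143-17472=79671; balance=2818098-79671=2738427
5. interest=⌊2738427·62/10000⌋=16978; principal=97143-16978=80165; balance=2738427-80165=2658262
6. interest=⌊2658262·62/10000⌋=16481; principal=97143-16481=80662; balance=2658262-80662=2577600
7. interest=⌊2577600·62/10000⌋=15981; principal=97143-15981=81162; balance=2577600-81162=2496438
8. interest=⌊2496438·62/10000⌋=15477; principal=97143-15477=81666; balance=2496438-81666=2414772
9. interest=⌊2414772·62/10000⌋=14971; principal=97143-14971=82172; balance=2414772-82172=2332600
10. interest=⌊2332600·62/10000⌋=14462; principal=97143-14462=82681; balance=2332600-82681=2249919
11. interest=⌊2249919·62/10000⌋=13949; principal=97143-13949=83194; balance=2249919-83194=2166725
12. interest=⌊2166725·62/10000⌋=13433; principal=97143-13433=83710; balance=2166725-83710=2083015
13. interest=⌊2083015·62/10000⌋=12914; principal=97143-12914=84229; balance=2083015-84229=1998786
14. interest=⌊1998786·62/10000⌋=12392; principal=97143-12392=84751; balance=1998786-84751=1914035
15. interest=⌊1914035·62/10000⌋=11867; principal=97143-11867=85276; balance=1914035-85276=1828759
16. interest=⌊1828759·62/10000⌋=11338; principal=97143-11338=85805; balance=1828759-85805=1742954
17. interest=⌊1742954·62/10000⌋=10806; principal=97143-10806=86337; balance=1742954-86337=1656617
18. interest=⌊1656617·62/10000⌋=10271; principal=97143-10271=86872; balance=1656617-86872=1569745
19. interest=⌊1569745·62/10000⌋=9732; principal=97143-9732=87411; balance=1569745-87411=1482334
20. interest=⌊1482334·62/10000⌋=9190; principal=97143-9190=87953; balance=1482334-87953=1394381
21. interest=⌊1394381·62/10000⌋=8645; principal=97143-8645=88498; balance=1394381-88498=1305883
22. interest=⌊1305883·62/10000⌋=8096; principal=97143-8096=89047; balance=1305883-89047=1216836
23. interest=⌊1216836·62/10000⌋=7544; principal=97143-7544=89599; balance=1216836-89599=1127237
24. interest=⌊1127237·62/10000⌋=6988; principal=97143-6988=90155; balance=1127237-90155=1037082
25. interest=⌊1037082·62/10000⌋=6429; principal=97143-6429=90714; balance=1037082-90714=946368
26. interest=⌊946368·62/10000⌋=5867; principal=97143-5867=91276; balance=946368-91276=855092
27. interest=⌊855092·62/10000⌋=5301; principal=97143-5301=91842; balance=855092-91842=763250
28. interest=⌊763250·62/10000⌋=4732; principal=97143-4732=92411; balance=763250-92411=670839
29. interest=⌊670839·62/10000⌋=4159; principal=97143-4159=92984; balance=670839-92984=577855
30. interest=⌊577855·62/10000⌋=3582; principal=97143-3582=93561; balance=577855-93561=484294
31. interest=⌊484294·62/10000⌋=3002; principal=97143-3002=94141; balance=484294-94141=390153
32. interest=⌊390153·62/10000⌋=2418; principal=97143-2418=94725; balance=390153-94725=295428
33. interest=⌊295428·62/10000⌋=1831; principal=97143-1831=95312; balance=295428-95312=200116
34. interest=⌊200116·62/10000⌋=1240; principal=97143-1240=95903; balance=200116-95903=104213
35. interest=⌊104213·62/10000⌋=646; principal=97143-646=96497; balance=104213-96497=7716
36. interest=⌊7716·62/10000⌋=47; principal=min(97143-47,7716)=7716; balance=7716-7716=0

1 18935 78208 2975970
2 18451 78692 2897278
3 17963 79180 2818098
4 17472 79671 2738427
5 16978 80165 2658262
6 16481 80662 2577600
7 15981 81162 2496438
8 15477 81666 2414772
9 14971 82172 2332600
10 14462 82681 2249919
11 13949 83194 2166725
12 13433 83710 2083015
13 12914 84229 1998786
14 12392 84751 1914035
15 11867 85276 1828759
16 11338 85805 1742954
17 10806 86337 1656617
18 10271 86872 1569745
19 9732 87411 1482334
20 9190 87953 1394381
21 8645 88498 1305883
22 8096 89047 1216836
23 7544 89599 1127237
24 6988 90155 1037082
25 6429 90714 946368
26 5867 91276 855092
27 5301 91842 763250
28 4732 92411 670839
29 4159 92984 577855
30 3582 93561 484294
31 3002 94141 390153
32 2418 94725 295428
33 1831 95312 200116
34 1240 95903 104213
35 646 96497 7716
36 47 7716 0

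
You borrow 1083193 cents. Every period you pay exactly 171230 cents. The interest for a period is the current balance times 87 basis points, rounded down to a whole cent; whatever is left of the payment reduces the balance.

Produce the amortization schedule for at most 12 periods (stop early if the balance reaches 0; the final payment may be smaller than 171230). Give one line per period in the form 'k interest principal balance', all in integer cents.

1. interest=⌊1083193·87/10000⌋=9423; principal=171230-9423=161807; balance=1083193-161807=921386
2. interest=⌊921386·87/10000⌋=8016; principal=171230-8016=163214; balance=921386-163214=758172
3. interest=⌊758172·87/10000⌋=6596; principal=171230-6596=164634; balance=758172-164634=593538
4. interest=⌊593538·87/10000⌋=5163; principal=171230-5163=166067; balance=593538-166067=427471
5. interest=⌊427471·87/10000⌋=3718; principal=171230-3718=167512; balance=427471-167512=259959
6. interest=⌊259959·87/10000⌋=2261; principal=171230-2261=168969; balance=259959-168969=90990
7. interest=⌊90990·87/10000⌋=791; principal=min(171230-791,90990)=90990; balance=90990-90990=0

1 9423 161807 921386
2 8016 163214 758172
3 6596 164634 593538
4 5163 166067 427471
5 3718 167512 259959
6 2261 168969 90990
7 791 90990 0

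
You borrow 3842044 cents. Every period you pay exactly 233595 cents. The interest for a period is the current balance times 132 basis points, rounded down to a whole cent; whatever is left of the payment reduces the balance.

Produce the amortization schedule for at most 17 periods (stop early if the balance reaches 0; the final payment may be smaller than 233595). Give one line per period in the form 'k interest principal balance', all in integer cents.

1 50714 182881 3659163
2 48300 185295 3473868
3 45855 187740 3286128
4 43376 190219 3095909
5 40865 192730 2903179
6 38321 195274 2707905
7 35744 197851 2510054
8 33132 200463 2309591
9 30486 203109 2106482
10 27805 205790 1900692
11 25089 208506 1692186
12 22336 211259 1480927
13 19548 214047 1266880
14 16722 216873 1050007
15 13860 219735 830272
16 10959 222636 607636
17 8020 225575 382061

1. interest=⌊3842044·132/10000⌋=50714; principal=233595-50714=182881; balance=3842044-182881=3659163
2. interest=⌊3659163·132/10000⌋=48300; principal=233595-48300=185295; balance=3659163-185295=3473868
3. interest=⌊3473868·132/10000⌋=45855; principal=233595-45855=187740; balance=3473868-187740=3286128
4. interest=⌊3286128·132/10000⌋=43376; principal=233595-43376=190219; balance=3286128-190219=3095909
5. interest=⌊3095909·132/10000⌋=40865; principal=233595-40865=192730; balance=3095909-192730=2903179
6. interest=⌊2903179·132/10000⌋=38321; principal=233595-38321=195274; balance=2903179-195274=2707905
7. interest=⌊2707905·132/10000⌋=35744; principal=233595-35744=197851; balance=2707905-197851=2510054
8. interest=⌊2510054·132/10000⌋=33132; principal=233595-33132=200463; balance=2510054-200463=2309591
9. interest=⌊2309591·132/10000⌋=30486; principal=233595-30486=203109; balance=2309591-203109=2106482
10. interest=⌊2106482·132/10000⌋=27805; principal=233595-27805=205790; balance=2106482-205790=1900692
11. interest=⌊1900692·132/10000⌋=25089; principal=233595-25089=208506; balance=1900692-208506=1692186
12. interest=⌊1692186·132/10000⌋=22336; principal=233595-22336=211259; balance=1692186-211259=1480927
13. interest=⌊1480927·132/10000⌋=19548; principal=233595-19548=214047; balance=1480927-214047=1266880
14. interest=⌊1266880·132/10000⌋=16722; principal=233595-16722=216873; balance=1266880-216873=1050007
15. interest=⌊1050007·132/10000⌋=13860; principal=233595-13860=219735; balance=1050007-219735=830272
16. interest=⌊830272·132/10000⌋=10959; principal=233595-10959=222636; balance=830272-222636=607636
17. interest=⌊607636·132/10000⌋=8020; principal=233595-8020=225575; balance=607636-225575=382061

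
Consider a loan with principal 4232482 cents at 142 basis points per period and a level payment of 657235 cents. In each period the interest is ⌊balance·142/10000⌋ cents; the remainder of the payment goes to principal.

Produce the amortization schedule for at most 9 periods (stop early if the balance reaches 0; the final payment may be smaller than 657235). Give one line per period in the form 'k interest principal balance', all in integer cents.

1. interest=⌊4232482·142/10000⌋=60101; principal=657235-60101=597134; balance=4232482-597134=3635348
2. interest=⌊3635348·142/10000⌋=51621; principal=657235-51621=605614; balance=3635348-605614=3029734
3. interest=⌊3029734·142/10000⌋=43022; principal=657235-43022=614213; balance=3029734-614213=2415521
4. interest=⌊2415521·142/10000⌋=34300; principal=657235-34300=622935; balance=2415521-622935=1792586
5. interest=⌊1792586·142/10000⌋=25454; principal=657235-25454=631781; balance=1792586-631781=1160805
6. interest=⌊1160805·142/10000⌋=16483; principal=657235-16483=640752; balance=1160805-640752=520053
7. interest=⌊520053·142/10000⌋=7384; principal=min(657235-7384,520053)=520053; balance=520053-520053=0

1 60101 597134 3635348
2 51621 605614 3029734
3 43022 614213 2415521
4 34300 622935 1792586
5 25454 631781 1160805
6 16483 640752 520053
7 7384 520053 0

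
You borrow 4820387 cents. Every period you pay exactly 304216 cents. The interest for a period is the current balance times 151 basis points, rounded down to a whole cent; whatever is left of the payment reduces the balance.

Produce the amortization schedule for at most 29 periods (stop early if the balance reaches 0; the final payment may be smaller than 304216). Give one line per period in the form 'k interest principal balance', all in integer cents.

1 72787 231429 4588958
2 69293 234923 4354035
3 65745 238471 4115564
4 62145 242071 3873493
5 58489 245727 3627766
6 54779 249437 3378329
7 51012 253204 3125125
8 47189 257027 2868098
9 43308 260908 2607190
10 39368 264848 2342342
11 35369 268847 2073495
12 31309 272907 1800588
13 27188 277028 1523560
14 23005 281211 1242349
15 18759 285457 956892
16 14449 289767 667125
17 10073 294143 372982
18 5632 298584 74398
19 1123 74398 0

1. interest=⌊4820387·151/10000⌋=72787; principal=304216-72787=231429; balance=4820387-231429=4588958
2. interest=⌊4588958·151/10000⌋=69293; principal=304216-69293=234923; balance=4588958-234923=4354035
3. interest=⌊4354035·151/10000⌋=65745; principal=304216-65745=238471; balance=4354035-238471=4115564
4. interest=⌊4115564·151/10000⌋=62145; principal=304216-62145=242071; balance=4115564-242071=3873493
5. interest=⌊3873493·151/10000⌋=58489; principal=304216-58489=245727; balance=3873493-245727=3627766
6. interest=⌊3627766·151/10000⌋=54779; principal=304216-54779=249437; balance=3627766-249437=3378329
7. interest=⌊3378329·151/10000⌋=51012; principal=304216-51012=253204; balance=3378329-253204=3125125
8. interest=⌊3125125·151/10000⌋=47189; principal=304216-47189=257027; balance=3125125-257027=2868098
9. interest=⌊2868098·151/10000⌋=43308; principal=304216-43308=260908; balance=2868098-260908=2607190
10. interest=⌊2607190·151/10000⌋=39368; principal=304216-39368=264848; balance=2607190-264848=2342342
11. interest=⌊2342342·151/10000⌋=35369; principal=304216-35369=268847; balance=2342342-268847=2073495
12. interest=⌊2073495·151/10000⌋=31309; principal=304216-31309=272907; balance=2073495-272907=1800588
13. interest=⌊1800588·151/10000⌋=27188; principal=304216-27188=277028; balance=1800588-277028=1523560
14. interest=⌊1523560·151/10000⌋=23005; principal=304216-23005=281211; balance=1523560-281211=1242349
15. interest=⌊1242349·151/10000⌋=18759; principal=304216-18759=285457; balance=1242349-285457=956892
16. interest=⌊956892·151/10000⌋=14449; principal=304216-14449=289767; balance=956892-289767=667125
17. interest=⌊667125·151/10000⌋=10073; principal=304216-10073=294143; balance=667125-294143=372982
18. interest=⌊372982·151/10000⌋=5632; principal=304216-5632=298584; balance=372982-298584=74398
19. interest=⌊74398·151/10000⌋=1123; principal=min(304216-1123,74398)=74398; balance=74398-74398=0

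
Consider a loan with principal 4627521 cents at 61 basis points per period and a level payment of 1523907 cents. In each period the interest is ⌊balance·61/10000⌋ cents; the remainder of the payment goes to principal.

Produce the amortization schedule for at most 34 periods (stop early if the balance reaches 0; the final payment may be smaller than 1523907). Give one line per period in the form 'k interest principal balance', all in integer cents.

1 28227 1495680 3131841
2 19104 1504803 1627038
3 9924 1513983 113055
4 689 113055 0

1. interest=⌊4627521·61/10000⌋=28227; principal=1523907-28227=1495680; balance=4627521-1495680=3131841
2. interest=⌊3131841·61/10000⌋=19104; principal=1523907-19104=1504803; balance=3131841-1504803=1627038
3. interest=⌊1627038·61/10000⌋=9924; principal=1523907-9924=1513983; balance=1627038-1513983=113055
4. interest=⌊113055·61/10000⌋=689; principal=min(1523907-689,113055)=113055; balance=113055-113055=0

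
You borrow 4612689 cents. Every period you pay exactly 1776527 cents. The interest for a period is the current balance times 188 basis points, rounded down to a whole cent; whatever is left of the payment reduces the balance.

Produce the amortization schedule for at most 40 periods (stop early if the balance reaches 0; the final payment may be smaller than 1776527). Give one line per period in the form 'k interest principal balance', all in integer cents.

1. interest=⌊4612689·188/10000⌋=86718; principal=1776527-86718=1689809; balance=4612689-1689809=2922880
2. interest=⌊2922880·188/10000⌋=54950; principal=1776527-54950=1721577; balance=2922880-1721577=1201303
3. interest=⌊1201303·188/10000⌋=22584; principal=min(1776527-22584,1201303)=1201303; balance=1201303-1201303=0

1 86718 1689809 2922880
2 54950 1721577 1201303
3 22584 1201303 0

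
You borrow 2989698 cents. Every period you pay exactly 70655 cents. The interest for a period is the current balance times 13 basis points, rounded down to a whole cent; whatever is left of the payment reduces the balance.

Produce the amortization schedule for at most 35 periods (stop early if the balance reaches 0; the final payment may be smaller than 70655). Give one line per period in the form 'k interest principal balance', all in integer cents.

1 3886 66769 2922929
2 3799 66856 2856073
3 3712 66943 2789130
4 3625 67030 2722100
5 3538 67117 2654983
6 3451 67204 2587779
7 3364 67291 2520488
8 3276 67379 2453109
9 3189 67466 2385643
10 3101 67554 2318089
11 3013 67642 2250447
12 2925 67730 2182717
13 2837 67818 2114899
14 2749 67906 2046993
15 2661 67994 1978999
16 2572 68083 1910916
17 2484 68171 1842745
18 2395 68260 1774485
19 2306 68349 1706136
20 2217 68438 1637698
21 2129 68526 1569172
22 2039 68616 1500556
23 1950 68705 1431851
24 1861 68794 1363057
25 1771 68884 1294173
26 1682 68973 1225200
27 1592 69063 1156137
28 1502 69153 1086984
29 1413 69242 1017742
30 1323 69332 948410
31 1232 69423 878987
32 1142 69513 809474
33 1052 69603 739871
34 961 69694 670177
35 871 69784 600393

1. interest=⌊2989698·13/10000⌋=3886; principal=70655-3886=66769; balance=2989698-66769=2922929
2. interest=⌊2922929·13/10000⌋=3799; principal=70655-3799=66856; balance=2922929-66856=2856073
3. interest=⌊2856073·13/10000⌋=3712; principal=70655-3712=66943; balance=2856073-66943=2789130
4. interest=⌊2789130·13/10000⌋=3625; principal=70655-3625=67030; balance=2789130-67030=2722100
5. interest=⌊2722100·13/10000⌋=3538; principal=70655-3538=67117; balance=2722100-67117=2654983
6. interest=⌊2654983·13/10000⌋=3451; principal=70655-3451=67204; balance=2654983-67204=2587779
7. interest=⌊2587779·13/10000⌋=3364; principal=70655-3364=67291; balance=2587779-67291=2520488
8. interest=⌊2520488·13/10000⌋=3276; principal=70655-3276=67379; balance=2520488-67379=2453109
9. interest=⌊2453109·13/10000⌋=3189; principal=70655-3189=67466; balance=2453109-67466=2385643
10. interest=⌊2385643·13/10000⌋=3101; principal=70655-3101=67554; balance=2385643-67554=2318089
11. interest=⌊2318089·13/10000⌋=3013; principal=70655-3013=67642; balance=2318089-67642=2250447
12. interest=⌊2250447·13/10000⌋=2925; principal=70655-2925=67730; balance=2250447-67730=2182717
13. interest=⌊2182717·13/10000⌋=2837; principal=70655-2837=67818; balance=2182717-67818=2114899
14. interest=⌊2114899·13/10000⌋=2749; principal=70655-2749=67906; balance=2114899-67906=2046993
15. interest=⌊2046993·13/10000⌋=2661; principal=70655-2661=67994; balance=2046993-67994=1978999
16. interest=⌊1978999·13/10000⌋=2572; principal=70655-2572=68083; balance=1978999-68083=1910916
17. interest=⌊1910916·13/10000⌋=2484; principal=70655-2484=68171; balance=1910916-68171=1842745
18. interest=⌊1842745·13/10000⌋=2395; principal=70655-2395=68260; balance=1842745-68260=1774485
19. interest=⌊1774485·13/10000⌋=2306; principal=70655-2306=68349; balance=1774485-68349=1706136
20. interest=⌊1706136·13/10000⌋=2217; principal=70655-2217=68438; balance=1706136-68438=1637698
21. interest=⌊1637698·13/10000⌋=2129; principal=70655-2129=68526; balance=1637698-68526=1569172
22. interest=⌊1569172·13/10000⌋=2039; principal=70655-2039=68616; balance=1569172-68616=1500556
23. interest=⌊1500556·13/10000⌋=1950; principal=70655-1950=68705; balance=1500556-68705=1431851
24. interest=⌊1431851·13/10000⌋=1861; principal=70655-1861=68794; balance=1431851-68794=1363057
25. interest=⌊1363057·13/10000⌋=1771; principal=70655-1771=68884; balance=1363057-68884=1294173
26. interest=⌊1294173·13/10000⌋=1682; principal=70655-1682=68973; balance=1294173-68973=1225200
27. interest=⌊1225200·13/10000⌋=1592; principal=70655-1592=69063; balance=1225200-69063=1156137
28. interest=⌊1156137·13/10000⌋=1502; principal=70655-1502=69153; balance=1156137-69153=1086984
29. interest=⌊1086984·13/10000⌋=1413; principal=70655-1413=69242; balance=1086984-69242=1017742
30. interest=⌊1017742·13/10000⌋=1323; principal=70655-1323=69332; balance=1017742-69332=948410
31. interest=⌊948410·13/10000⌋=1232; principal=70655-1232=69423; balance=948410-69423=878987
32. interest=⌊878987·13/10000⌋=1142; principal=70655-1142=69513; balance=878987-69513=809474
33. interest=⌊809474·13/10000⌋=1052; principal=70655-1052=69603; balance=809474-69603=739871
34. interest=⌊739871·13/10000⌋=961; principal=70655-961=69694; balance=739871-69694=670177
35. interest=⌊670177·13/10000⌋=871; principal=70655-871=69784; balance=670177-69784=600393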